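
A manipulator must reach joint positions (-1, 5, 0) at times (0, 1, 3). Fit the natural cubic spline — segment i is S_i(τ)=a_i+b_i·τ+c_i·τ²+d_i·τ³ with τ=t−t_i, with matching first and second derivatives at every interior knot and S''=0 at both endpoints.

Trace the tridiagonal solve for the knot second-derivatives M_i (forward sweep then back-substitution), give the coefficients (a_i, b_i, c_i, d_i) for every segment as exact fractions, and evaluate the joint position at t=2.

Δ: Δ0=6, Δ1=-5/2
row 1: diag=6, rhs=-51; c'=1/3, d'=-17/2
back: M1=-17/2
M: M0=0, M1=-17/2, M2=0
seg 0: a=-1, c=M0/2=0, d=(M1−M0)/(6·1)=-17/12, b=Δ0−h0·(2M0+M1)/6=89/12
seg 1: a=5, c=M1/2=-17/4, d=(M2−M1)/(6·2)=17/24, b=Δ1−h1·(2M1+M2)/6=19/6
t_q=2 → seg 1, τ=1; S=5+19/6·τ+-17/4·τ²+17/24·τ³=37/8

  seg 0: a=-1 b=89/12 c=0 d=-17/12
  seg 1: a=5 b=19/6 c=-17/4 d=17/24
S(2) = 37/8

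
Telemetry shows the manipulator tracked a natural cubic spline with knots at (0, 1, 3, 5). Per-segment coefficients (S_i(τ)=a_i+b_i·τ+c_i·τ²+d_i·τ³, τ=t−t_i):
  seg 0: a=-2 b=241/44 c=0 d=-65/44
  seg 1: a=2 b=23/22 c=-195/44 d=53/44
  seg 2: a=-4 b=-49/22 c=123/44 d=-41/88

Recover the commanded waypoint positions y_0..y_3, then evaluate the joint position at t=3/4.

y_0 = S_0(0) = a_0 = -2
y_1 = S_1(0) = a_1 = 2
y_2 = S_2(0) = a_2 = -4
y_3 = S_2(2) = -1
t_q=3/4 is in segment 0 (τ=3/4); S_0(τ)=4181/2816

y_0=-2 y_1=2 y_2=-4 y_3=-1
S(3/4) = 4181/2816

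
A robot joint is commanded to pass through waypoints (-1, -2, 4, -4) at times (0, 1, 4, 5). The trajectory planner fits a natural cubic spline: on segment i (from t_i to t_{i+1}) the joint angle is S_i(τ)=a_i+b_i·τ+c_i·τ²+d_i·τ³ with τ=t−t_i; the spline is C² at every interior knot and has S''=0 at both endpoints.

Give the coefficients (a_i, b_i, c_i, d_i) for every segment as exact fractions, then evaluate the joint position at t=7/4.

  seg 0: a=-1 b=-109/55 c=0 d=54/55
  seg 1: a=-2 b=53/55 c=162/55 d=-13/15
  seg 2: a=4 b=-262/55 c=-267/55 d=89/55
S(7/4) = 49/3520

Δ: Δ0=-1, Δ1=2, Δ2=-8
row 1: diag=8, rhs=18; c'=3/8, d'=9/4
row 2: denom=8−3·3/8=55/8; d'=(-60−3·9/4)/(55/8)=-534/55
back: M2=-534/55
back: M1=9/4−3/8·-534/55=324/55
M: M0=0, M1=324/55, M2=-534/55, M3=0
seg 0: a=-1, c=M0/2=0, d=(M1−M0)/(6·1)=54/55, b=Δ0−h0·(2M0+M1)/6=-109/55
seg 1: a=-2, c=M1/2=162/55, d=(M2−M1)/(6·3)=-13/15, b=Δ1−h1·(2M1+M2)/6=53/55
seg 2: a=4, c=M2/2=-267/55, d=(M3−M2)/(6·1)=89/55, b=Δ2−h2·(2M2+M3)/6=-262/55
t_q=7/4 → seg 1, τ=3/4; S=-2+53/55·τ+162/55·τ²+-13/15·τ³=49/3520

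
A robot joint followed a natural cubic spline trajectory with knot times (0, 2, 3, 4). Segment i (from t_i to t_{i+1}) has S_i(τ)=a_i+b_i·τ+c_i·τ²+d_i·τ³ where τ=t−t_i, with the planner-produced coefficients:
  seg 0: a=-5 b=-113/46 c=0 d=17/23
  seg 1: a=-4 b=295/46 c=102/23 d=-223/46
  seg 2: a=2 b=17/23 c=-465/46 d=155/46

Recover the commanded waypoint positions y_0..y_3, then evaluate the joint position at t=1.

y_0=-5 y_1=-4 y_2=2 y_3=-4
S(1) = -309/46

y_0 = S_0(0) = a_0 = -5
y_1 = S_1(0) = a_1 = -4
y_2 = S_2(0) = a_2 = 2
y_3 = S_2(1) = -4
t_q=1 is in segment 0 (τ=1); S_0(τ)=-309/46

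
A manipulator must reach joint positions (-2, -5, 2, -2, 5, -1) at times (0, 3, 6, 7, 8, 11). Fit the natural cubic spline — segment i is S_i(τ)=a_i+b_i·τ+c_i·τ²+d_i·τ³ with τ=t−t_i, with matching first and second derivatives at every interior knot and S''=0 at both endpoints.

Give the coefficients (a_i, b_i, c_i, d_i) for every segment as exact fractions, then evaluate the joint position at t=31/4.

Δ: Δ0=-1, Δ1=7/3, Δ2=-4, Δ3=7, Δ4=-2
row 1: diag=12, rhs=20; c'=1/4, d'=5/3
row 2: denom=8−3·1/4=29/4; d'=(-38−3·5/3)/(29/4)=-172/29
row 3: denom=4−1·4/29=112/29; d'=(66−1·-172/29)/(112/29)=149/8
row 4: denom=8−1·29/112=867/112; d'=(-54−1·149/8)/(867/112)=-8134/867
back: M4=-8134/867
back: M3=149/8−29/112·-8134/867=18254/867
back: M2=-172/29−4/29·18254/867=-7660/867
back: M1=5/3−1/4·-7660/867=1120/289
M: M0=0, M1=1120/289, M2=-7660/867, M3=18254/867, M4=-8134/867, M5=0
seg 0: a=-2, c=M0/2=0, d=(M1−M0)/(6·3)=560/2601, b=Δ0−h0·(2M0+M1)/6=-849/289
seg 1: a=-5, c=M1/2=560/289, d=(M2−M1)/(6·3)=-5510/7803, b=Δ1−h1·(2M1+M2)/6=831/289
seg 2: a=2, c=M2/2=-3830/867, d=(M3−M2)/(6·1)=4319/867, b=Δ2−h2·(2M2+M3)/6=-1319/289
seg 3: a=-2, c=M3/2=9127/867, d=(M4−M3)/(6·1)=-1466/289, b=Δ3−h3·(2M3+M4)/6=1340/867
seg 4: a=5, c=M4/2=-4067/867, d=(M5−M4)/(6·3)=4067/7803, b=Δ4−h4·(2M4+M5)/6=6400/867
t_q=31/4 → seg 3, τ=3/4; S=-2+1340/867·τ+9127/867·τ²+-1466/289·τ³=27195/9248

  seg 0: a=-2 b=-849/289 c=0 d=560/2601
  seg 1: a=-5 b=831/289 c=560/289 d=-5510/7803
  seg 2: a=2 b=-1319/289 c=-3830/867 d=4319/867
  seg 3: a=-2 b=1340/867 c=9127/867 d=-1466/289
  seg 4: a=5 b=6400/867 c=-4067/867 d=4067/7803
S(31/4) = 27195/9248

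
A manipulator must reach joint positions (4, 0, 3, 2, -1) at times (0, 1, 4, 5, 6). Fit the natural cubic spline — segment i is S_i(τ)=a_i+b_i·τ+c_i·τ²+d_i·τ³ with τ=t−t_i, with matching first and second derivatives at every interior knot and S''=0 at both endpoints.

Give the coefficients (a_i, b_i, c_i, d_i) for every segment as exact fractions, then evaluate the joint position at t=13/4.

  seg 0: a=4 b=-1021/212 c=0 d=173/212
  seg 1: a=0 b=-251/106 c=519/212 d=-281/636
  seg 2: a=3 b=83/212 c=-81/53 d=29/212
  seg 3: a=2 b=-239/106 c=-237/212 d=79/212
S(13/4) = 27585/13568

Δ: Δ0=-4, Δ1=1, Δ2=-1, Δ3=-3
row 1: diag=8, rhs=30; c'=3/8, d'=15/4
row 2: denom=8−3·3/8=55/8; d'=(-12−3·15/4)/(55/8)=-186/55
row 3: denom=4−1·8/55=212/55; d'=(-12−1·-186/55)/(212/55)=-237/106
back: M3=-237/106
back: M2=-186/55−8/55·-237/106=-162/53
back: M1=15/4−3/8·-162/53=519/106
M: M0=0, M1=519/106, M2=-162/53, M3=-237/106, M4=0
seg 0: a=4, c=M0/2=0, d=(M1−M0)/(6·1)=173/212, b=Δ0−h0·(2M0+M1)/6=-1021/212
seg 1: a=0, c=M1/2=519/212, d=(M2−M1)/(6·3)=-281/636, b=Δ1−h1·(2M1+M2)/6=-251/106
seg 2: a=3, c=M2/2=-81/53, d=(M3−M2)/(6·1)=29/212, b=Δ2−h2·(2M2+M3)/6=83/212
seg 3: a=2, c=M3/2=-237/212, d=(M4−M3)/(6·1)=79/212, b=Δ3−h3·(2M3+M4)/6=-239/106
t_q=13/4 → seg 1, τ=9/4; S=0+-251/106·τ+519/212·τ²+-281/636·τ³=27585/13568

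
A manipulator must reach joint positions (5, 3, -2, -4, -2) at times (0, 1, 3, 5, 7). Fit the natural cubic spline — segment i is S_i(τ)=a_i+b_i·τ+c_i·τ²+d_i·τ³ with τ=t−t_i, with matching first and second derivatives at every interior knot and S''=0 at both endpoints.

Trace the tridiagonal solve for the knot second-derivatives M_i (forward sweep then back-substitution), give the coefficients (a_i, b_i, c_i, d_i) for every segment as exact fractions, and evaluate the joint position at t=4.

  seg 0: a=5 b=-305/164 c=0 d=-23/164
  seg 1: a=3 b=-187/82 c=-69/164 d=51/328
  seg 2: a=-2 b=-86/41 c=21/41 d=3/164
  seg 3: a=-4 b=7/41 c=51/82 d=-17/164
S(4) = -585/164

Δ: Δ0=-2, Δ1=-5/2, Δ2=-1, Δ3=1
row 1: diag=6, rhs=-3; c'=1/3, d'=-1/2
row 2: denom=8−2·1/3=22/3; d'=(9−2·-1/2)/(22/3)=15/11
row 3: denom=8−2·3/11=82/11; d'=(12−2·15/11)/(82/11)=51/41
back: M3=51/41
back: M2=15/11−3/11·51/41=42/41
back: M1=-1/2−1/3·42/41=-69/82
M: M0=0, M1=-69/82, M2=42/41, M3=51/41, M4=0
seg 0: a=5, c=M0/2=0, d=(M1−M0)/(6·1)=-23/164, b=Δ0−h0·(2M0+M1)/6=-305/164
seg 1: a=3, c=M1/2=-69/164, d=(M2−M1)/(6·2)=51/328, b=Δ1−h1·(2M1+M2)/6=-187/82
seg 2: a=-2, c=M2/2=21/41, d=(M3−M2)/(6·2)=3/164, b=Δ2−h2·(2M2+M3)/6=-86/41
seg 3: a=-4, c=M3/2=51/82, d=(M4−M3)/(6·2)=-17/164, b=Δ3−h3·(2M3+M4)/6=7/41
t_q=4 → seg 2, τ=1; S=-2+-86/41·τ+21/41·τ²+3/164·τ³=-585/164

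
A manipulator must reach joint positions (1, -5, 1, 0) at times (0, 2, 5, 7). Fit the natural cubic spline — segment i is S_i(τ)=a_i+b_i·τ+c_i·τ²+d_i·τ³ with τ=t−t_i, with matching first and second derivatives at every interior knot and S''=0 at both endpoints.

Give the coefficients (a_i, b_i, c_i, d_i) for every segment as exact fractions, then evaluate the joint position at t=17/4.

Δ: Δ0=-3, Δ1=2, Δ2=-1/2
row 1: diag=10, rhs=30; c'=3/10, d'=3
row 2: denom=10−3·3/10=91/10; d'=(-15−3·3)/(91/10)=-240/91
back: M2=-240/91
back: M1=3−3/10·-240/91=345/91
M: M0=0, M1=345/91, M2=-240/91, M3=0
seg 0: a=1, c=M0/2=0, d=(M1−M0)/(6·2)=115/364, b=Δ0−h0·(2M0+M1)/6=-388/91
seg 1: a=-5, c=M1/2=345/182, d=(M2−M1)/(6·3)=-5/14, b=Δ1−h1·(2M1+M2)/6=-43/91
seg 2: a=1, c=M2/2=-120/91, d=(M3−M2)/(6·2)=20/91, b=Δ2−h2·(2M2+M3)/6=229/182
t_q=17/4 → seg 1, τ=9/4; S=-5+-43/91·τ+345/182·τ²+-5/14·τ³=-6229/11648

  seg 0: a=1 b=-388/91 c=0 d=115/364
  seg 1: a=-5 b=-43/91 c=345/182 d=-5/14
  seg 2: a=1 b=229/182 c=-120/91 d=20/91
S(17/4) = -6229/11648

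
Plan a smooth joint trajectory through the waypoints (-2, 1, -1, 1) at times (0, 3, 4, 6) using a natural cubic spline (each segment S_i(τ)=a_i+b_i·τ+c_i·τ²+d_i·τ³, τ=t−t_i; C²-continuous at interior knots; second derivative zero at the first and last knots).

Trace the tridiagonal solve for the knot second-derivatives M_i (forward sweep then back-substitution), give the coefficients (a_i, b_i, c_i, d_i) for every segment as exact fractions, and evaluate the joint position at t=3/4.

Δ: Δ0=1, Δ1=-2, Δ2=1
row 1: diag=8, rhs=-18; c'=1/8, d'=-9/4
row 2: denom=6−1·1/8=47/8; d'=(18−1·-9/4)/(47/8)=162/47
back: M2=162/47
back: M1=-9/4−1/8·162/47=-126/47
M: M0=0, M1=-126/47, M2=162/47, M3=0
seg 0: a=-2, c=M0/2=0, d=(M1−M0)/(6·3)=-7/47, b=Δ0−h0·(2M0+M1)/6=110/47
seg 1: a=1, c=M1/2=-63/47, d=(M2−M1)/(6·1)=48/47, b=Δ1−h1·(2M1+M2)/6=-79/47
seg 2: a=-1, c=M2/2=81/47, d=(M3−M2)/(6·2)=-27/94, b=Δ2−h2·(2M2+M3)/6=-61/47
t_q=3/4 → seg 0, τ=3/4; S=-2+110/47·τ+0·τ²+-7/47·τ³=-925/3008

  seg 0: a=-2 b=110/47 c=0 d=-7/47
  seg 1: a=1 b=-79/47 c=-63/47 d=48/47
  seg 2: a=-1 b=-61/47 c=81/47 d=-27/94
S(3/4) = -925/3008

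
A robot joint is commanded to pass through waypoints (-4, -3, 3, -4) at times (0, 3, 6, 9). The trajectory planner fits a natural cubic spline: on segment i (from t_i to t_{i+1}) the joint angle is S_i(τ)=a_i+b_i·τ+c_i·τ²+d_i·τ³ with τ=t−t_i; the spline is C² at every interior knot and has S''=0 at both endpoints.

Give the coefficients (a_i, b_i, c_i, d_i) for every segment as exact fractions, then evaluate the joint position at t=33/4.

Δ: Δ0=1/3, Δ1=2, Δ2=-7/3
row 1: diag=12, rhs=10; c'=1/4, d'=5/6
row 2: denom=12−3·1/4=45/4; d'=(-26−3·5/6)/(45/4)=-38/15
back: M2=-38/15
back: M1=5/6−1/4·-38/15=22/15
M: M0=0, M1=22/15, M2=-38/15, M3=0
seg 0: a=-4, c=M0/2=0, d=(M1−M0)/(6·3)=11/135, b=Δ0−h0·(2M0+M1)/6=-2/5
seg 1: a=-3, c=M1/2=11/15, d=(M2−M1)/(6·3)=-2/9, b=Δ1−h1·(2M1+M2)/6=9/5
seg 2: a=3, c=M2/2=-19/15, d=(M3−M2)/(6·3)=19/135, b=Δ2−h2·(2M2+M3)/6=1/5
t_q=33/4 → seg 2, τ=9/4; S=3+1/5·τ+-19/15·τ²+19/135·τ³=-87/64

  seg 0: a=-4 b=-2/5 c=0 d=11/135
  seg 1: a=-3 b=9/5 c=11/15 d=-2/9
  seg 2: a=3 b=1/5 c=-19/15 d=19/135
S(33/4) = -87/64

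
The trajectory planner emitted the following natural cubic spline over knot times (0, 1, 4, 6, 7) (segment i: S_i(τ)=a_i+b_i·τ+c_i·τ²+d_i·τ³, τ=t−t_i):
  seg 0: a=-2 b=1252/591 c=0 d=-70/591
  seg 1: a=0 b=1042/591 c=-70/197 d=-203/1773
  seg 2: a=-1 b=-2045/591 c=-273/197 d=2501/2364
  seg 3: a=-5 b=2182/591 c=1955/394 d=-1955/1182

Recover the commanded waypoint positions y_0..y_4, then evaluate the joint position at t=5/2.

y_0 = S_0(0) = a_0 = -2
y_1 = S_1(0) = a_1 = 0
y_2 = S_2(0) = a_2 = -1
y_3 = S_3(0) = a_3 = -5
y_4 = S_3(1) = 2
t_q=5/2 is in segment 1 (τ=3/2); S_1(τ)=2299/1576

y_0=-2 y_1=0 y_2=-1 y_3=-5 y_4=2
S(5/2) = 2299/1576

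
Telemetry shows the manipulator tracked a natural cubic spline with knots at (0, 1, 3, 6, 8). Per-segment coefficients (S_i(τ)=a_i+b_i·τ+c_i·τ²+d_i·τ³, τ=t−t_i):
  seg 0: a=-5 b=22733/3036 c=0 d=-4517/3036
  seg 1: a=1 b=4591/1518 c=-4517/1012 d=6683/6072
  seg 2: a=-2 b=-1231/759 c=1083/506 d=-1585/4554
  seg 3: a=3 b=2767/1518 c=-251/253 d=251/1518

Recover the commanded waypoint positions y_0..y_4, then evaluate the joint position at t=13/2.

y_0 = S_0(0) = a_0 = -5
y_1 = S_1(0) = a_1 = 1
y_2 = S_2(0) = a_2 = -2
y_3 = S_3(0) = a_3 = 3
y_4 = S_3(2) = 4
t_q=13/2 is in segment 3 (τ=1/2); S_3(τ)=14913/4048

y_0=-5 y_1=1 y_2=-2 y_3=3 y_4=4
S(13/2) = 14913/4048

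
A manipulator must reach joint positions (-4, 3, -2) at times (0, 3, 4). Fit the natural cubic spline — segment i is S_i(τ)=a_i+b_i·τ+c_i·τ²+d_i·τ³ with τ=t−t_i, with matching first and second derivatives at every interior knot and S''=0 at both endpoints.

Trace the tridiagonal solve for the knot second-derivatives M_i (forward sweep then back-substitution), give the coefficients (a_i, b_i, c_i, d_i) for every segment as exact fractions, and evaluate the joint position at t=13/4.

Δ: Δ0=7/3, Δ1=-5
row 1: diag=8, rhs=-44; c'=1/8, d'=-11/2
back: M1=-11/2
M: M0=0, M1=-11/2, M2=0
seg 0: a=-4, c=M0/2=0, d=(M1−M0)/(6·3)=-11/36, b=Δ0−h0·(2M0+M1)/6=61/12
seg 1: a=3, c=M1/2=-11/4, d=(M2−M1)/(6·1)=11/12, b=Δ1−h1·(2M1+M2)/6=-19/6
t_q=13/4 → seg 1, τ=1/4; S=3+-19/6·τ+-11/4·τ²+11/12·τ³=525/256

  seg 0: a=-4 b=61/12 c=0 d=-11/36
  seg 1: a=3 b=-19/6 c=-11/4 d=11/12
S(13/4) = 525/256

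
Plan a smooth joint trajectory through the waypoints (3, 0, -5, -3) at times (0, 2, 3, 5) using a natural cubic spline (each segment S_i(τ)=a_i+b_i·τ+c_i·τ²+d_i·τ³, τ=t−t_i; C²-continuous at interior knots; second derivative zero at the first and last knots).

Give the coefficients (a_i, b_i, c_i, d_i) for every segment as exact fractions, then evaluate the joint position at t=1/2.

Δ: Δ0=-3/2, Δ1=-5, Δ2=1
row 1: diag=6, rhs=-21; c'=1/6, d'=-7/2
row 2: denom=6−1·1/6=35/6; d'=(36−1·-7/2)/(35/6)=237/35
back: M2=237/35
back: M1=-7/2−1/6·237/35=-162/35
M: M0=0, M1=-162/35, M2=237/35, M3=0
seg 0: a=3, c=M0/2=0, d=(M1−M0)/(6·2)=-27/70, b=Δ0−h0·(2M0+M1)/6=3/70
seg 1: a=0, c=M1/2=-81/35, d=(M2−M1)/(6·1)=19/10, b=Δ1−h1·(2M1+M2)/6=-321/70
seg 2: a=-5, c=M2/2=237/70, d=(M3−M2)/(6·2)=-79/140, b=Δ2−h2·(2M2+M3)/6=-123/35
t_q=1/2 → seg 0, τ=1/2; S=3+3/70·τ+0·τ²+-27/70·τ³=333/112

  seg 0: a=3 b=3/70 c=0 d=-27/70
  seg 1: a=0 b=-321/70 c=-81/35 d=19/10
  seg 2: a=-5 b=-123/35 c=237/70 d=-79/140
S(1/2) = 333/112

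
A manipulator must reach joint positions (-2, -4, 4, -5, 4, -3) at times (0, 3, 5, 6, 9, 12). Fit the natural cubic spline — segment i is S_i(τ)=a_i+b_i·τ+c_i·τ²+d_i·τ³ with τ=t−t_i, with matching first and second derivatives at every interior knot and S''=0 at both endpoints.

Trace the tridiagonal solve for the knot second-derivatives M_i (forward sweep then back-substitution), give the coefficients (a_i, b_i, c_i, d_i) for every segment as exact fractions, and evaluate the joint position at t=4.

Δ: Δ0=-2/3, Δ1=4, Δ2=-9, Δ3=3, Δ4=-7/3
row 1: diag=10, rhs=28; c'=1/5, d'=14/5
row 2: denom=6−2·1/5=28/5; d'=(-78−2·14/5)/(28/5)=-209/14
row 3: denom=8−1·5/28=219/28; d'=(72−1·-209/14)/(219/28)=2434/219
row 4: denom=12−3·28/73=792/73; d'=(-32−3·2434/219)/(792/73)=-265/44
back: M4=-265/44
back: M3=2434/219−28/73·-265/44=443/33
back: M2=-209/14−5/28·443/33=-2287/132
back: M1=14/5−1/5·-2287/132=827/132
M: M0=0, M1=827/132, M2=-2287/132, M3=443/33, M4=-265/44, M5=0
seg 0: a=-2, c=M0/2=0, d=(M1−M0)/(6·3)=827/2376, b=Δ0−h0·(2M0+M1)/6=-1003/264
seg 1: a=-4, c=M1/2=827/264, d=(M2−M1)/(6·2)=-173/88, b=Δ1−h1·(2M1+M2)/6=739/132
seg 2: a=4, c=M2/2=-2287/264, d=(M3−M2)/(6·1)=41/8, b=Δ2−h2·(2M2+M3)/6=-721/132
seg 3: a=-5, c=M3/2=443/66, d=(M4−M3)/(6·3)=-2567/2376, b=Δ3−h3·(2M3+M4)/6=-1957/264
seg 4: a=4, c=M4/2=-265/88, d=(M5−M4)/(6·3)=265/792, b=Δ4−h4·(2M4+M5)/6=487/132
t_q=4 → seg 1, τ=1; S=-4+739/132·τ+827/264·τ²+-173/88·τ³=365/132

  seg 0: a=-2 b=-1003/264 c=0 d=827/2376
  seg 1: a=-4 b=739/132 c=827/264 d=-173/88
  seg 2: a=4 b=-721/132 c=-2287/264 d=41/8
  seg 3: a=-5 b=-1957/264 c=443/66 d=-2567/2376
  seg 4: a=4 b=487/132 c=-265/88 d=265/792
S(4) = 365/132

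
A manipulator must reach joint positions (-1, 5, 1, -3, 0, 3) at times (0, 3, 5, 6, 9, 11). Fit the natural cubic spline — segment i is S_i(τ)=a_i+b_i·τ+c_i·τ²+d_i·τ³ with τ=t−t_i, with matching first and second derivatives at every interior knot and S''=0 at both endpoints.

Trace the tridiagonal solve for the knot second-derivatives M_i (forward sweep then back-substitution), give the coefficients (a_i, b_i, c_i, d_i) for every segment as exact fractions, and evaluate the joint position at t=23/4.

  seg 0: a=-1 b=3867/1292 c=0 d=-1283/11628
  seg 1: a=5 b=9/646 c=-1283/1292 d=-9/1292
  seg 2: a=1 b=-2611/646 c=-1337/1292 d=1391/1292
  seg 3: a=-3 b=-219/76 c=709/323 d=-3493/11628
  seg 4: a=0 b=1407/646 c=-657/1292 d=219/2584
S(23/4) = -9397/4352

Δ: Δ0=2, Δ1=-2, Δ2=-4, Δ3=1, Δ4=3/2
row 1: diag=10, rhs=-24; c'=1/5, d'=-12/5
row 2: denom=6−2·1/5=28/5; d'=(-12−2·-12/5)/(28/5)=-9/7
row 3: denom=8−1·5/28=219/28; d'=(30−1·-9/7)/(219/28)=4
row 4: denom=10−3·28/73=646/73; d'=(3−3·4)/(646/73)=-657/646
back: M4=-657/646
back: M3=4−28/73·-657/646=1418/323
back: M2=-9/7−5/28·1418/323=-1337/646
back: M1=-12/5−1/5·-1337/646=-1283/646
M: M0=0, M1=-1283/646, M2=-1337/646, M3=1418/323, M4=-657/646, M5=0
seg 0: a=-1, c=M0/2=0, d=(M1−M0)/(6·3)=-1283/11628, b=Δ0−h0·(2M0+M1)/6=3867/1292
seg 1: a=5, c=M1/2=-1283/1292, d=(M2−M1)/(6·2)=-9/1292, b=Δ1−h1·(2M1+M2)/6=9/646
seg 2: a=1, c=M2/2=-1337/1292, d=(M3−M2)/(6·1)=1391/1292, b=Δ2−h2·(2M2+M3)/6=-2611/646
seg 3: a=-3, c=M3/2=709/323, d=(M4−M3)/(6·3)=-3493/11628, b=Δ3−h3·(2M3+M4)/6=-219/76
seg 4: a=0, c=M4/2=-657/1292, d=(M5−M4)/(6·2)=219/2584, b=Δ4−h4·(2M4+M5)/6=1407/646
t_q=23/4 → seg 2, τ=3/4; S=1+-2611/646·τ+-1337/1292·τ²+1391/1292·τ³=-9397/4352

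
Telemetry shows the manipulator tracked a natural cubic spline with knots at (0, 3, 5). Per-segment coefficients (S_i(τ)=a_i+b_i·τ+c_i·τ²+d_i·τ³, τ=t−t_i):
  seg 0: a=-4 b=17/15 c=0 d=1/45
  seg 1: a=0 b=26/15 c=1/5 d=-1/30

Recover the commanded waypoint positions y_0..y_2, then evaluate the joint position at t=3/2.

y_0 = S_0(0) = a_0 = -4
y_1 = S_1(0) = a_1 = 0
y_2 = S_1(2) = 4
t_q=3/2 is in segment 0 (τ=3/2); S_0(τ)=-89/40

y_0=-4 y_1=0 y_2=4
S(3/2) = -89/40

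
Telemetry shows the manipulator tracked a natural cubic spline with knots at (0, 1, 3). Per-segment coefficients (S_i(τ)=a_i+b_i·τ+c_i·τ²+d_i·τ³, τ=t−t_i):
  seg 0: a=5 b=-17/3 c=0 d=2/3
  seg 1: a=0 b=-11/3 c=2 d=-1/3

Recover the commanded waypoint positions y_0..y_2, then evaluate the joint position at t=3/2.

y_0 = S_0(0) = a_0 = 5
y_1 = S_1(0) = a_1 = 0
y_2 = S_1(2) = -2
t_q=3/2 is in segment 1 (τ=1/2); S_1(τ)=-11/8

y_0=5 y_1=0 y_2=-2
S(3/2) = -11/8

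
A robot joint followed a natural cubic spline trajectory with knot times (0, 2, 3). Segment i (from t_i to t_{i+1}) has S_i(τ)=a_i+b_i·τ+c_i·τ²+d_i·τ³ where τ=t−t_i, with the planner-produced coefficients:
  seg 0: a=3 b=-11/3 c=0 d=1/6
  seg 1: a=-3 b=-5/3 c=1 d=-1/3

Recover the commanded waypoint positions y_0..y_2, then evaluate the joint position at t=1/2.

y_0 = S_0(0) = a_0 = 3
y_1 = S_1(0) = a_1 = -3
y_2 = S_1(1) = -4
t_q=1/2 is in segment 0 (τ=1/2); S_0(τ)=19/16

y_0=3 y_1=-3 y_2=-4
S(1/2) = 19/16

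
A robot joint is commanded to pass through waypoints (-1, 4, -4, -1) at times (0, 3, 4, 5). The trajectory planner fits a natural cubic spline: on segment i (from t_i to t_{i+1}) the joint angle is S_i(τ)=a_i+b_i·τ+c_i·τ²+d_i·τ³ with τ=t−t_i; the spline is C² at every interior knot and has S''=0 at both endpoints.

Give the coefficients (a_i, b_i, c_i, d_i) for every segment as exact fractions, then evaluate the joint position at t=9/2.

  seg 0: a=-1 b=602/93 c=0 d=-149/279
  seg 1: a=4 b=-739/93 c=-149/31 d=442/93
  seg 2: a=-4 b=-307/93 c=293/31 d=-293/93
S(9/2) = -913/248

Δ: Δ0=5/3, Δ1=-8, Δ2=3
row 1: diag=8, rhs=-58; c'=1/8, d'=-29/4
row 2: denom=4−1·1/8=31/8; d'=(66−1·-29/4)/(31/8)=586/31
back: M2=586/31
back: M1=-29/4−1/8·586/31=-298/31
M: M0=0, M1=-298/31, M2=586/31, M3=0
seg 0: a=-1, c=M0/2=0, d=(M1−M0)/(6·3)=-149/279, b=Δ0−h0·(2M0+M1)/6=602/93
seg 1: a=4, c=M1/2=-149/31, d=(M2−M1)/(6·1)=442/93, b=Δ1−h1·(2M1+M2)/6=-739/93
seg 2: a=-4, c=M2/2=293/31, d=(M3−M2)/(6·1)=-293/93, b=Δ2−h2·(2M2+M3)/6=-307/93
t_q=9/2 → seg 2, τ=1/2; S=-4+-307/93·τ+293/31·τ²+-293/93·τ³=-913/248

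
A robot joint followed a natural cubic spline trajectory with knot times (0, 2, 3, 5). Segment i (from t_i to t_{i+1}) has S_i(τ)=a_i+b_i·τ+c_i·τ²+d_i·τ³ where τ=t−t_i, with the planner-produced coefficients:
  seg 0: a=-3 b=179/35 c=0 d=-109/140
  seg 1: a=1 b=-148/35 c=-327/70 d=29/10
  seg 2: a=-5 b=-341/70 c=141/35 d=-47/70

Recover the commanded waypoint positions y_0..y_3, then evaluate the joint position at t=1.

y_0 = S_0(0) = a_0 = -3
y_1 = S_1(0) = a_1 = 1
y_2 = S_2(0) = a_2 = -5
y_3 = S_2(2) = -4
t_q=1 is in segment 0 (τ=1); S_0(τ)=187/140

y_0=-3 y_1=1 y_2=-5 y_3=-4
S(1) = 187/140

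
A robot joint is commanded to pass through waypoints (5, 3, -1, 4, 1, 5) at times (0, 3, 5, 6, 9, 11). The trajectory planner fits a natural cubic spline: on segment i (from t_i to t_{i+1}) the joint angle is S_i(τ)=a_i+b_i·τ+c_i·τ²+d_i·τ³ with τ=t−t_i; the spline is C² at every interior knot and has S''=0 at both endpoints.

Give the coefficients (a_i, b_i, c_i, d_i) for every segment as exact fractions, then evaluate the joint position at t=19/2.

Δ: Δ0=-2/3, Δ1=-2, Δ2=5, Δ3=-1, Δ4=2
row 1: diag=10, rhs=-8; c'=1/5, d'=-4/5
row 2: denom=6−2·1/5=28/5; d'=(42−2·-4/5)/(28/5)=109/14
row 3: denom=8−1·5/28=219/28; d'=(-36−1·109/14)/(219/28)=-1226/219
row 4: denom=10−3·28/73=646/73; d'=(18−3·-1226/219)/(646/73)=1270/323
back: M4=1270/323
back: M3=-1226/219−28/73·1270/323=-6886/969
back: M2=109/14−5/28·-6886/969=8774/969
back: M1=-4/5−1/5·8774/969=-2530/969
M: M0=0, M1=-2530/969, M2=8774/969, M3=-6886/969, M4=1270/323, M5=0
seg 0: a=5, c=M0/2=0, d=(M1−M0)/(6·3)=-1265/8721, b=Δ0−h0·(2M0+M1)/6=619/969
seg 1: a=3, c=M1/2=-1265/969, d=(M2−M1)/(6·2)=314/323, b=Δ1−h1·(2M1+M2)/6=-3176/969
seg 2: a=-1, c=M2/2=4387/969, d=(M3−M2)/(6·1)=-870/323, b=Δ2−h2·(2M2+M3)/6=3068/969
seg 3: a=4, c=M3/2=-3443/969, d=(M4−M3)/(6·3)=5348/8721, b=Δ3−h3·(2M3+M4)/6=236/57
seg 4: a=1, c=M4/2=635/323, d=(M5−M4)/(6·2)=-635/1938, b=Δ4−h4·(2M4+M5)/6=-602/969
t_q=19/2 → seg 4, τ=1/2; S=1+-602/969·τ+635/323·τ²+-635/1938·τ³=5891/5168

  seg 0: a=5 b=619/969 c=0 d=-1265/8721
  seg 1: a=3 b=-3176/969 c=-1265/969 d=314/323
  seg 2: a=-1 b=3068/969 c=4387/969 d=-870/323
  seg 3: a=4 b=236/57 c=-3443/969 d=5348/8721
  seg 4: a=1 b=-602/969 c=635/323 d=-635/1938
S(19/2) = 5891/5168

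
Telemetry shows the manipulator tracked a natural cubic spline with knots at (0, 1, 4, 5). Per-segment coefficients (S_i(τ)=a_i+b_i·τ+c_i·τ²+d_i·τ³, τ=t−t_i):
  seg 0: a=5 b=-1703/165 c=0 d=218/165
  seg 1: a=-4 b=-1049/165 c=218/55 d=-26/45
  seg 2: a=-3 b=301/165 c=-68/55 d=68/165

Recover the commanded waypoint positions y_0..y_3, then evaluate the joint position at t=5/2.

y_0 = S_0(0) = a_0 = 5
y_1 = S_1(0) = a_1 = -4
y_2 = S_2(0) = a_2 = -3
y_3 = S_2(1) = -2
t_q=5/2 is in segment 1 (τ=3/2); S_1(τ)=-289/44

y_0=5 y_1=-4 y_2=-3 y_3=-2
S(5/2) = -289/44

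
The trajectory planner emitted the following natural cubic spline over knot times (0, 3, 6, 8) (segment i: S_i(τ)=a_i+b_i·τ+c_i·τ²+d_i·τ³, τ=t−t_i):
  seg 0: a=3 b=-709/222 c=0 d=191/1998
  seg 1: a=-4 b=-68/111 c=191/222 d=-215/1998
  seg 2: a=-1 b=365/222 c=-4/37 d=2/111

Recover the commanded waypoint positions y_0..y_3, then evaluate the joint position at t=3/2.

y_0 = S_0(0) = a_0 = 3
y_1 = S_1(0) = a_1 = -4
y_2 = S_2(0) = a_2 = -1
y_3 = S_2(2) = 2
t_q=3/2 is in segment 0 (τ=3/2); S_0(τ)=-869/592

y_0=3 y_1=-4 y_2=-1 y_3=2
S(3/2) = -869/592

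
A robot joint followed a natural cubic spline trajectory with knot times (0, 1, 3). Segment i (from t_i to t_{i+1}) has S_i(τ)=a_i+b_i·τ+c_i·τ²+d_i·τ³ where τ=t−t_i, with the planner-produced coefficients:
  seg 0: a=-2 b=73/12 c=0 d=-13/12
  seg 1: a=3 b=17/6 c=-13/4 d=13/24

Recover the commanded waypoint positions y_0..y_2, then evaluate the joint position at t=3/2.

y_0 = S_0(0) = a_0 = -2
y_1 = S_1(0) = a_1 = 3
y_2 = S_1(2) = 0
t_q=3/2 is in segment 1 (τ=1/2); S_1(τ)=235/64

y_0=-2 y_1=3 y_2=0
S(3/2) = 235/64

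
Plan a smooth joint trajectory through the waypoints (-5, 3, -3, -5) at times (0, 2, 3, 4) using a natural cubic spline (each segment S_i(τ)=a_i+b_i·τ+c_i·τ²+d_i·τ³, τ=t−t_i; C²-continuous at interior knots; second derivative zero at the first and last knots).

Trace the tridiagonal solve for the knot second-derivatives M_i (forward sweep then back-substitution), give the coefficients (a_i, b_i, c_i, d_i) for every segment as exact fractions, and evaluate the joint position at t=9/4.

Δ: Δ0=4, Δ1=-6, Δ2=-2
row 1: diag=6, rhs=-60; c'=1/6, d'=-10
row 2: denom=4−1·1/6=23/6; d'=(24−1·-10)/(23/6)=204/23
back: M2=204/23
back: M1=-10−1/6·204/23=-264/23
M: M0=0, M1=-264/23, M2=204/23, M3=0
seg 0: a=-5, c=M0/2=0, d=(M1−M0)/(6·2)=-22/23, b=Δ0−h0·(2M0+M1)/6=180/23
seg 1: a=3, c=M1/2=-132/23, d=(M2−M1)/(6·1)=78/23, b=Δ1−h1·(2M1+M2)/6=-84/23
seg 2: a=-3, c=M2/2=102/23, d=(M3−M2)/(6·1)=-34/23, b=Δ2−h2·(2M2+M3)/6=-114/23
t_q=9/4 → seg 1, τ=1/4; S=3+-84/23·τ+-132/23·τ²+78/23·τ³=57/32

  seg 0: a=-5 b=180/23 c=0 d=-22/23
  seg 1: a=3 b=-84/23 c=-132/23 d=78/23
  seg 2: a=-3 b=-114/23 c=102/23 d=-34/23
S(9/4) = 57/32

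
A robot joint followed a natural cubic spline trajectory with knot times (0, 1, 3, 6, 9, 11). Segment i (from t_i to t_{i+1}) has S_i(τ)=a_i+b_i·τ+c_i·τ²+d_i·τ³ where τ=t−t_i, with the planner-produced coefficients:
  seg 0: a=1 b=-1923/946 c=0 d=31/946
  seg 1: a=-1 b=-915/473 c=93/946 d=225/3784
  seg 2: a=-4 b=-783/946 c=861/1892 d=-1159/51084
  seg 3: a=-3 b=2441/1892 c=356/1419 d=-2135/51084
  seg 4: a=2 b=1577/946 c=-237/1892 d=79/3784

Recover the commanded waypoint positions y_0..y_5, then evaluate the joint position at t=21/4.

y_0=1 y_1=-1 y_2=-4 y_3=-3 y_4=2 y_5=5
S(21/4) = -462185/121088

y_0 = S_0(0) = a_0 = 1
y_1 = S_1(0) = a_1 = -1
y_2 = S_2(0) = a_2 = -4
y_3 = S_3(0) = a_3 = -3
y_4 = S_4(0) = a_4 = 2
y_5 = S_4(2) = 5
t_q=21/4 is in segment 2 (τ=9/4); S_2(τ)=-462185/121088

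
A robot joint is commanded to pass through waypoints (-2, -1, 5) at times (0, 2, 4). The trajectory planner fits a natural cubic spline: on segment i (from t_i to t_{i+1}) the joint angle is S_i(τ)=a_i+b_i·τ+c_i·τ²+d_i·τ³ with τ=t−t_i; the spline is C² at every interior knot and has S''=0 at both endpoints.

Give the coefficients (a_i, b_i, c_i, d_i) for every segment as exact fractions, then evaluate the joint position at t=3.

  seg 0: a=-2 b=-1/8 c=0 d=5/32
  seg 1: a=-1 b=7/4 c=15/16 d=-5/32
S(3) = 49/32

Δ: Δ0=1/2, Δ1=3
row 1: diag=8, rhs=15; c'=1/4, d'=15/8
back: M1=15/8
M: M0=0, M1=15/8, M2=0
seg 0: a=-2, c=M0/2=0, d=(M1−M0)/(6·2)=5/32, b=Δ0−h0·(2M0+M1)/6=-1/8
seg 1: a=-1, c=M1/2=15/16, d=(M2−M1)/(6·2)=-5/32, b=Δ1−h1·(2M1+M2)/6=7/4
t_q=3 → seg 1, τ=1; S=-1+7/4·τ+15/16·τ²+-5/32·τ³=49/32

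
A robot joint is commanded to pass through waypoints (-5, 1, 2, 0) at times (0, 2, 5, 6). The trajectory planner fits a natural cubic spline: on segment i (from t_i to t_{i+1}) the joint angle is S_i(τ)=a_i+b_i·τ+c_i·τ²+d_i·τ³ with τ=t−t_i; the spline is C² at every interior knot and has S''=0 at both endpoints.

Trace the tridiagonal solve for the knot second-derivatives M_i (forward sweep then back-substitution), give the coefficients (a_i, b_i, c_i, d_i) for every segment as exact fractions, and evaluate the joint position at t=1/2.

Δ: Δ0=3, Δ1=1/3, Δ2=-2
row 1: diag=10, rhs=-16; c'=3/10, d'=-8/5
row 2: denom=8−3·3/10=71/10; d'=(-14−3·-8/5)/(71/10)=-92/71
back: M2=-92/71
back: M1=-8/5−3/10·-92/71=-86/71
M: M0=0, M1=-86/71, M2=-92/71, M3=0
seg 0: a=-5, c=M0/2=0, d=(M1−M0)/(6·2)=-43/426, b=Δ0−h0·(2M0+M1)/6=725/213
seg 1: a=1, c=M1/2=-43/71, d=(M2−M1)/(6·3)=-1/213, b=Δ1−h1·(2M1+M2)/6=467/213
seg 2: a=2, c=M2/2=-46/71, d=(M3−M2)/(6·1)=46/213, b=Δ2−h2·(2M2+M3)/6=-334/213
t_q=1/2 → seg 0, τ=1/2; S=-5+725/213·τ+0·τ²+-43/426·τ³=-3761/1136

  seg 0: a=-5 b=725/213 c=0 d=-43/426
  seg 1: a=1 b=467/213 c=-43/71 d=-1/213
  seg 2: a=2 b=-334/213 c=-46/71 d=46/213
S(1/2) = -3761/1136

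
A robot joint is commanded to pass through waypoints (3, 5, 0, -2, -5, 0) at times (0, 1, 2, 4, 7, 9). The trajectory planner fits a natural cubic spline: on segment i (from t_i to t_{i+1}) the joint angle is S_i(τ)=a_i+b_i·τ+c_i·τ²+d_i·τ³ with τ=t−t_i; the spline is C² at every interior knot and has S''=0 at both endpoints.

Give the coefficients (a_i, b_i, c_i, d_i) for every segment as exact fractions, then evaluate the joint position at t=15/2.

  seg 0: a=3 b=7793/1933 c=0 d=-3927/1933
  seg 1: a=5 b=-3988/1933 c=-11781/1933 d=6104/1933
  seg 2: a=0 b=-9238/1933 c=6531/1933 d=-5757/7732
  seg 3: a=-2 b=-385/1933 c=-4209/3866 d=1059/3866
  seg 4: a=-5 b=2569/3866 c=2661/1933 d=-887/3866
S(15/2) = -134607/30928

Δ: Δ0=2, Δ1=-5, Δ2=-1, Δ3=-1, Δ4=5/2
row 1: diag=4, rhs=-42; c'=1/4, d'=-21/2
row 2: denom=6−1·1/4=23/4; d'=(24−1·-21/2)/(23/4)=6
row 3: denom=10−2·8/23=214/23; d'=(0−2·6)/(214/23)=-138/107
row 4: denom=10−3·69/214=1933/214; d'=(21−3·-138/107)/(1933/214)=5322/1933
back: M4=5322/1933
back: M3=-138/107−69/214·5322/1933=-4209/1933
back: M2=6−8/23·-4209/1933=13062/1933
back: M1=-21/2−1/4·13062/1933=-23562/1933
M: M0=0, M1=-23562/1933, M2=13062/1933, M3=-4209/1933, M4=5322/1933, M5=0
seg 0: a=3, c=M0/2=0, d=(M1−M0)/(6·1)=-3927/1933, b=Δ0−h0·(2M0+M1)/6=7793/1933
seg 1: a=5, c=M1/2=-11781/1933, d=(M2−M1)/(6·1)=6104/1933, b=Δ1−h1·(2M1+M2)/6=-3988/1933
seg 2: a=0, c=M2/2=6531/1933, d=(M3−M2)/(6·2)=-5757/7732, b=Δ2−h2·(2M2+M3)/6=-9238/1933
seg 3: a=-2, c=M3/2=-4209/3866, d=(M4−M3)/(6·3)=1059/3866, b=Δ3−h3·(2M3+M4)/6=-385/1933
seg 4: a=-5, c=M4/2=2661/1933, d=(M5−M4)/(6·2)=-887/3866, b=Δ4−h4·(2M4+M5)/6=2569/3866
t_q=15/2 → seg 4, τ=1/2; S=-5+2569/3866·τ+2661/1933·τ²+-887/3866·τ³=-134607/30928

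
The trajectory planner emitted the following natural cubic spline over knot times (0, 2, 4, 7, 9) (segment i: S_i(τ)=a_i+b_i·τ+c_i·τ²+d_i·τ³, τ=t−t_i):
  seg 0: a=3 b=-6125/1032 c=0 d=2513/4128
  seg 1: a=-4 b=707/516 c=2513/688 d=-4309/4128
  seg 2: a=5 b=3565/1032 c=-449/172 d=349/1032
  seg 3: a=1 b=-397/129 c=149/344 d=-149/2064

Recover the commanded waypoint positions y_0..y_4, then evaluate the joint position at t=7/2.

y_0=3 y_1=-4 y_2=5 y_3=1 y_4=-4
S(7/2) = 30279/11008

y_0 = S_0(0) = a_0 = 3
y_1 = S_1(0) = a_1 = -4
y_2 = S_2(0) = a_2 = 5
y_3 = S_3(0) = a_3 = 1
y_4 = S_3(2) = -4
t_q=7/2 is in segment 1 (τ=3/2); S_1(τ)=30279/11008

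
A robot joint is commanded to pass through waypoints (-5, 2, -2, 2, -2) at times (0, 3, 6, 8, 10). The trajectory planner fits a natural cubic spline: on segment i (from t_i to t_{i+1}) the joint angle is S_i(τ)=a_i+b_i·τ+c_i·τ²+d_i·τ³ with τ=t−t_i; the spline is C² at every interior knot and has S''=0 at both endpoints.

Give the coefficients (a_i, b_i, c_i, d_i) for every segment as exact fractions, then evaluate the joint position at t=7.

  seg 0: a=-5 b=37/10 c=0 d=-41/270
  seg 1: a=2 b=-2/5 c=-41/30 d=19/54
  seg 2: a=-2 b=9/10 c=9/5 d=-5/8
  seg 3: a=2 b=3/5 c=-39/20 d=13/40
S(7) = 3/40

Δ: Δ0=7/3, Δ1=-4/3, Δ2=2, Δ3=-2
row 1: diag=12, rhs=-22; c'=1/4, d'=-11/6
row 2: denom=10−3·1/4=37/4; d'=(20−3·-11/6)/(37/4)=102/37
row 3: denom=8−2·8/37=280/37; d'=(-24−2·102/37)/(280/37)=-39/10
back: M3=-39/10
back: M2=102/37−8/37·-39/10=18/5
back: M1=-11/6−1/4·18/5=-41/15
M: M0=0, M1=-41/15, M2=18/5, M3=-39/10, M4=0
seg 0: a=-5, c=M0/2=0, d=(M1−M0)/(6·3)=-41/270, b=Δ0−h0·(2M0+M1)/6=37/10
seg 1: a=2, c=M1/2=-41/30, d=(M2−M1)/(6·3)=19/54, b=Δ1−h1·(2M1+M2)/6=-2/5
seg 2: a=-2, c=M2/2=9/5, d=(M3−M2)/(6·2)=-5/8, b=Δ2−h2·(2M2+M3)/6=9/10
seg 3: a=2, c=M3/2=-39/20, d=(M4−M3)/(6·2)=13/40, b=Δ3−h3·(2M3+M4)/6=3/5
t_q=7 → seg 2, τ=1; S=-2+9/10·τ+9/5·τ²+-5/8·τ³=3/40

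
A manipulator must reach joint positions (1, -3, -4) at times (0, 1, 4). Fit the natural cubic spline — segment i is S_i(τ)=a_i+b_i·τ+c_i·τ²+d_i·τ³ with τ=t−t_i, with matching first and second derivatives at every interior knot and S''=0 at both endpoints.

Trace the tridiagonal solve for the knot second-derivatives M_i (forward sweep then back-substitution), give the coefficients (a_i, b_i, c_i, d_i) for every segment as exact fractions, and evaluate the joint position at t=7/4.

  seg 0: a=1 b=-107/24 c=0 d=11/24
  seg 1: a=-3 b=-37/12 c=11/8 d=-11/72
S(7/4) = -2357/512

Δ: Δ0=-4, Δ1=-1/3
row 1: diag=8, rhs=22; c'=3/8, d'=11/4
back: M1=11/4
M: M0=0, M1=11/4, M2=0
seg 0: a=1, c=M0/2=0, d=(M1−M0)/(6·1)=11/24, b=Δ0−h0·(2M0+M1)/6=-107/24
seg 1: a=-3, c=M1/2=11/8, d=(M2−M1)/(6·3)=-11/72, b=Δ1−h1·(2M1+M2)/6=-37/12
t_q=7/4 → seg 1, τ=3/4; S=-3+-37/12·τ+11/8·τ²+-11/72·τ³=-2357/512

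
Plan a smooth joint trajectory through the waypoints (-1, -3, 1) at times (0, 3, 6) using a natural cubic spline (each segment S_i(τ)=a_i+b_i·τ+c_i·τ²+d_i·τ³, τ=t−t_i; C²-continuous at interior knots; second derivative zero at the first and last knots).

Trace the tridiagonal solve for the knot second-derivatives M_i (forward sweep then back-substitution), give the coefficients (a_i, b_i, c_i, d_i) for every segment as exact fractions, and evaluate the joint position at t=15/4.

Δ: Δ0=-2/3, Δ1=4/3
row 1: diag=12, rhs=12; c'=1/4, d'=1
back: M1=1
M: M0=0, M1=1, M2=0
seg 0: a=-1, c=M0/2=0, d=(M1−M0)/(6·3)=1/18, b=Δ0−h0·(2M0+M1)/6=-7/6
seg 1: a=-3, c=M1/2=1/2, d=(M2−M1)/(6·3)=-1/18, b=Δ1−h1·(2M1+M2)/6=1/3
t_q=15/4 → seg 1, τ=3/4; S=-3+1/3·τ+1/2·τ²+-1/18·τ³=-319/128

  seg 0: a=-1 b=-7/6 c=0 d=1/18
  seg 1: a=-3 b=1/3 c=1/2 d=-1/18
S(15/4) = -319/128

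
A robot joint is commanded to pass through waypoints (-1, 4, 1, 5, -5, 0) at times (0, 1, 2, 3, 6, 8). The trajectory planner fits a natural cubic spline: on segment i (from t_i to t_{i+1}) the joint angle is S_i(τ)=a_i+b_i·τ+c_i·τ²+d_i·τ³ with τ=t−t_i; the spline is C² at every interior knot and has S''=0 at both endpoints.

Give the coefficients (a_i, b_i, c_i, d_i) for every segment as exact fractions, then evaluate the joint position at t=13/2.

Δ: Δ0=5, Δ1=-3, Δ2=4, Δ3=-10/3, Δ4=5/2
row 1: diag=4, rhs=-48; c'=1/4, d'=-12
row 2: denom=4−1·1/4=15/4; d'=(42−1·-12)/(15/4)=72/5
row 3: denom=8−1·4/15=116/15; d'=(-44−1·72/5)/(116/15)=-219/29
row 4: denom=10−3·45/116=1025/116; d'=(35−3·-219/29)/(1025/116)=6688/1025
back: M4=6688/1025
back: M3=-219/29−45/116·6688/1025=-2067/205
back: M2=72/5−4/15·-2067/205=17516/1025
back: M1=-12−1/4·17516/1025=-16679/1025
M: M0=0, M1=-16679/1025, M2=17516/1025, M3=-2067/205, M4=6688/1025, M5=0
seg 0: a=-1, c=M0/2=0, d=(M1−M0)/(6·1)=-16679/6150, b=Δ0−h0·(2M0+M1)/6=47429/6150
seg 1: a=4, c=M1/2=-16679/2050, d=(M2−M1)/(6·1)=6839/1230, b=Δ1−h1·(2M1+M2)/6=-1304/3075
seg 2: a=1, c=M2/2=8758/1025, d=(M3−M2)/(6·1)=-27851/6150, b=Δ2−h2·(2M2+M3)/6=-97/6150
seg 3: a=5, c=M3/2=-2067/410, d=(M4−M3)/(6·3)=17023/18450, b=Δ3−h3·(2M3+M4)/6=10723/3075
seg 4: a=-5, c=M4/2=3344/1025, d=(M5−M4)/(6·2)=-1672/3075, b=Δ4−h4·(2M4+M5)/6=-11377/6150
t_q=13/2 → seg 4, τ=1/2; S=-5+-11377/6150·τ+3344/1025·τ²+-1672/3075·τ³=-21227/4100

  seg 0: a=-1 b=47429/6150 c=0 d=-16679/6150
  seg 1: a=4 b=-1304/3075 c=-16679/2050 d=6839/1230
  seg 2: a=1 b=-97/6150 c=8758/1025 d=-27851/6150
  seg 3: a=5 b=10723/3075 c=-2067/410 d=17023/18450
  seg 4: a=-5 b=-11377/6150 c=3344/1025 d=-1672/3075
S(13/2) = -21227/4100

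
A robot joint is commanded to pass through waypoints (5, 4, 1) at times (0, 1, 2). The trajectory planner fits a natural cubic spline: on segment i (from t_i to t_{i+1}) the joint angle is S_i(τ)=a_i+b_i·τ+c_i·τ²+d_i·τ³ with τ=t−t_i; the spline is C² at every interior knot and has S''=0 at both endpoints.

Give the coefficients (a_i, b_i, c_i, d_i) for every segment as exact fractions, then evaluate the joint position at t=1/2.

Δ: Δ0=-1, Δ1=-3
row 1: diag=4, rhs=-12; c'=1/4, d'=-3
back: M1=-3
M: M0=0, M1=-3, M2=0
seg 0: a=5, c=M0/2=0, d=(M1−M0)/(6·1)=-1/2, b=Δ0−h0·(2M0+M1)/6=-1/2
seg 1: a=4, c=M1/2=-3/2, d=(M2−M1)/(6·1)=1/2, b=Δ1−h1·(2M1+M2)/6=-2
t_q=1/2 → seg 0, τ=1/2; S=5+-1/2·τ+0·τ²+-1/2·τ³=75/16

  seg 0: a=5 b=-1/2 c=0 d=-1/2
  seg 1: a=4 b=-2 c=-3/2 d=1/2
S(1/2) = 75/16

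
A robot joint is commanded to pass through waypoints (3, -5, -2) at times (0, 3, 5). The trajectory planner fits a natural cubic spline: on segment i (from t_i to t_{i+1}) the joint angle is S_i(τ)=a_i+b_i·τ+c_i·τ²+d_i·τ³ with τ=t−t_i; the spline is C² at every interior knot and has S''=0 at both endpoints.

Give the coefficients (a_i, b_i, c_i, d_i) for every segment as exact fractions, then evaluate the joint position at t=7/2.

Δ: Δ0=-8/3, Δ1=3/2
row 1: diag=10, rhs=25; c'=1/5, d'=5/2
back: M1=5/2
M: M0=0, M1=5/2, M2=0
seg 0: a=3, c=M0/2=0, d=(M1−M0)/(6·3)=5/36, b=Δ0−h0·(2M0+M1)/6=-47/12
seg 1: a=-5, c=M1/2=5/4, d=(M2−M1)/(6·2)=-5/24, b=Δ1−h1·(2M1+M2)/6=-1/6
t_q=7/2 → seg 1, τ=1/2; S=-5+-1/6·τ+5/4·τ²+-5/24·τ³=-307/64

  seg 0: a=3 b=-47/12 c=0 d=5/36
  seg 1: a=-5 b=-1/6 c=5/4 d=-5/24
S(7/2) = -307/64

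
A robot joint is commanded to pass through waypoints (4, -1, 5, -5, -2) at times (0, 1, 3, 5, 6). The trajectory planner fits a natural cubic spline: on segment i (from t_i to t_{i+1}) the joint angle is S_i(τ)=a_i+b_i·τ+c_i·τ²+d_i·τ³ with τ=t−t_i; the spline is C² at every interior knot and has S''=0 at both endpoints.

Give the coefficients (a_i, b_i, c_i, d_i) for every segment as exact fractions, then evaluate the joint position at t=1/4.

  seg 0: a=4 b=-7 c=0 d=2
  seg 1: a=-1 b=-1 c=6 d=-2
  seg 2: a=5 b=-1 c=-6 d=2
  seg 3: a=-5 b=-1 c=6 d=-2
S(1/4) = 73/32

Δ: Δ0=-5, Δ1=3, Δ2=-5, Δ3=3
row 1: diag=6, rhs=48; c'=1/3, d'=8
row 2: denom=8−2·1/3=22/3; d'=(-48−2·8)/(22/3)=-96/11
row 3: denom=6−2·3/11=60/11; d'=(48−2·-96/11)/(60/11)=12
back: M3=12
back: M2=-96/11−3/11·12=-12
back: M1=8−1/3·-12=12
M: M0=0, M1=12, M2=-12, M3=12, M4=0
seg 0: a=4, c=M0/2=0, d=(M1−M0)/(6·1)=2, b=Δ0−h0·(2M0+M1)/6=-7
seg 1: a=-1, c=M1/2=6, d=(M2−M1)/(6·2)=-2, b=Δ1−h1·(2M1+M2)/6=-1
seg 2: a=5, c=M2/2=-6, d=(M3−M2)/(6·2)=2, b=Δ2−h2·(2M2+M3)/6=-1
seg 3: a=-5, c=M3/2=6, d=(M4−M3)/(6·1)=-2, b=Δ3−h3·(2M3+M4)/6=-1
t_q=1/4 → seg 0, τ=1/4; S=4+-7·τ+0·τ²+2·τ³=73/32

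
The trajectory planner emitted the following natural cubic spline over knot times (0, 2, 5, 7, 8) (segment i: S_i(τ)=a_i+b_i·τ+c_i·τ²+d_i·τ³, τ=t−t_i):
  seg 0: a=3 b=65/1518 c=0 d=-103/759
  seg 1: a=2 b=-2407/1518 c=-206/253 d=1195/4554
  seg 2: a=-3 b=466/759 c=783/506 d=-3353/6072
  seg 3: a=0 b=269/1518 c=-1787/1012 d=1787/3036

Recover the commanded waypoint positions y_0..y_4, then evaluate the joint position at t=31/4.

y_0 = S_0(0) = a_0 = 3
y_1 = S_1(0) = a_1 = 2
y_2 = S_2(0) = a_2 = -3
y_3 = S_3(0) = a_3 = 0
y_4 = S_3(1) = -1
t_q=31/4 is in segment 3 (τ=3/4); S_3(τ)=-39641/64768

y_0=3 y_1=2 y_2=-3 y_3=0 y_4=-1
S(31/4) = -39641/64768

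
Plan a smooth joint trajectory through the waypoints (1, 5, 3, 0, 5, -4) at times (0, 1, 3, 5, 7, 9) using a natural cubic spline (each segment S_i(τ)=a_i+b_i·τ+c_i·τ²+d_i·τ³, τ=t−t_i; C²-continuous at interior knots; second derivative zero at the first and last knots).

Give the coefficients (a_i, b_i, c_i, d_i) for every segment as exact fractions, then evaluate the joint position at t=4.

Δ: Δ0=4, Δ1=-1, Δ2=-3/2, Δ3=5/2, Δ4=-9/2
row 1: diag=6, rhs=-30; c'=1/3, d'=-5
row 2: denom=8−2·1/3=22/3; d'=(-3−2·-5)/(22/3)=21/22
row 3: denom=8−2·3/11=82/11; d'=(24−2·21/22)/(82/11)=243/82
row 4: denom=8−2·11/41=306/41; d'=(-42−2·243/82)/(306/41)=-655/102
back: M4=-655/102
back: M3=243/82−11/41·-655/102=239/51
back: M2=21/22−3/11·239/51=-11/34
back: M1=-5−1/3·-11/34=-499/102
M: M0=0, M1=-499/102, M2=-11/34, M3=239/51, M4=-655/102, M5=0
seg 0: a=1, c=M0/2=0, d=(M1−M0)/(6·1)=-499/612, b=Δ0−h0·(2M0+M1)/6=2947/612
seg 1: a=5, c=M1/2=-499/204, d=(M2−M1)/(6·2)=233/612, b=Δ1−h1·(2M1+M2)/6=725/306
seg 2: a=3, c=M2/2=-11/68, d=(M3−M2)/(6·2)=511/1224, b=Δ2−h2·(2M2+M3)/6=-871/306
seg 3: a=0, c=M3/2=239/102, d=(M4−M3)/(6·2)=-1133/1224, b=Δ3−h3·(2M3+M4)/6=232/153
seg 4: a=5, c=M4/2=-655/204, d=(M5−M4)/(6·2)=655/1224, b=Δ4−h4·(2M4+M5)/6=-67/306
t_q=4 → seg 2, τ=1; S=3+-871/306·τ+-11/68·τ²+511/1224·τ³=167/408

  seg 0: a=1 b=2947/612 c=0 d=-499/612
  seg 1: a=5 b=725/306 c=-499/204 d=233/612
  seg 2: a=3 b=-871/306 c=-11/68 d=511/1224
  seg 3: a=0 b=232/153 c=239/102 d=-1133/1224
  seg 4: a=5 b=-67/306 c=-655/204 d=655/1224
S(4) = 167/408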